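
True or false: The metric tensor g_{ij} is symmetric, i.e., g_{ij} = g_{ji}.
By definition the metric is a symmetric bilinear form, g_{ij} = g_{ji}.
True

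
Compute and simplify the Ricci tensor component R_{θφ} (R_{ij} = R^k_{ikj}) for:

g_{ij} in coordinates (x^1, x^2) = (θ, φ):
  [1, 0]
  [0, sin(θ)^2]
Non-zero Christoffel symbols (Γ^k_{ij} = Γ^k_{ji}):
Γ^θ_{φ φ} = -sin(2*θ)/2
Γ^φ_{θ φ} = 1/tan(θ)
R^θ_{θ θ φ} = 0 (a repeated index in an antisymmetric pair)
R^φ_{θ φ φ} = 0 (a repeated index in an antisymmetric pair)
R_{θφ} = R^θ_{θ θ φ} + R^φ_{θ φ φ} = (0) + (0) = 0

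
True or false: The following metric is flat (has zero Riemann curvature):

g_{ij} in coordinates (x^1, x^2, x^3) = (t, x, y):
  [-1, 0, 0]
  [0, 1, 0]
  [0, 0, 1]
All metric components are constant, so every Christoffel symbol vanishes and R^i_{jkl} = 0.
True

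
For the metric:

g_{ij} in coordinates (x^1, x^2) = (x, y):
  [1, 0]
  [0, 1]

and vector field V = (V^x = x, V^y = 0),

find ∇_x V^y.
All Christoffel symbols are zero.
∇_x V^y = ∂_x V^y + Γ^y_{x j} V^j
  = (0) + (0)(x) + (0)(0)
  = 0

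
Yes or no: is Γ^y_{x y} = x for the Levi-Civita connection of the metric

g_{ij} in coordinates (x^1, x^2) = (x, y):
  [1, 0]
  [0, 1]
Γ^y_{x y} = (1/2) g^{yy} (∂_x g_{yy} + ∂_y g_{yx} - ∂_y g_{xy}) = (1/2)(1)((0) + (0) - (0)) = 0
This differs from the proposed value x.
No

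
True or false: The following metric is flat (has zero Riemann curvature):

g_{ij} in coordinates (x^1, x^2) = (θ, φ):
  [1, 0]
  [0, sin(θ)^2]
Non-zero Christoffel symbols:
Γ^θ_{φ φ} = -sin(2*θ)/2
Γ^φ_{θ φ} = 1/tan(θ)
Ricci tensor: R_{θθ} = 1, R_{θφ} = 0, R_{φφ} = sin(θ)^2
The Ricci tensor is non-zero, so the Riemann tensor is non-zero: not flat.
False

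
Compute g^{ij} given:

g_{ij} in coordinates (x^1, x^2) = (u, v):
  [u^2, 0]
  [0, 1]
The metric is diagonal, so g^{ij} is diagonal with entries 1/g_{ii}: diag(1/(u^2), 1).
g^{ij}:
  [1/u^2, 0]
  [0, 1]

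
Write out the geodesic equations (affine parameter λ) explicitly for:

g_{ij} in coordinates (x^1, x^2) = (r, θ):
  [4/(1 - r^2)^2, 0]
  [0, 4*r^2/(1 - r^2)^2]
Geodesic equation: d^2x^k/dλ^2 + Γ^k_{ij} (dx^i/dλ)(dx^j/dλ) = 0.
Non-zero Christoffel symbols:
Γ^r_{r r} = 2*r/(1 - r^2)
Γ^r_{θ θ} = (r^3 + r)/(r^2 - 1)
Γ^θ_{r θ} = (-r^2 - 1)/(r^3 - r)
Substituting (the symmetric pair Γ^k_{ij}, Γ^k_{ji} combines into a factor 2):
d^2r/dλ^2 + (2*r/(1 - r^2)) (dr/dλ)^2 + ((r^3 + r)/(r^2 - 1)) (dθ/dλ)^2 = 0
d^2θ/dλ^2 + ((-2*r^2 - 2)/(r^3 - r)) (dr/dλ)(dθ/dλ) = 0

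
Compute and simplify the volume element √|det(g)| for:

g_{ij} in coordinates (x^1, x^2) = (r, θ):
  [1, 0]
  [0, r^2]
det(g) = r^2
√|det(g)| = r
Volume element: dV = r dr dθ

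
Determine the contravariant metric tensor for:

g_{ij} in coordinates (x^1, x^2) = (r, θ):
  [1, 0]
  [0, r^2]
The metric is diagonal, so g^{ij} is diagonal with entries 1/g_{ii}: diag(1, 1/(r^2)).
g^{ij}:
  [1, 0]
  [0, 1/r^2]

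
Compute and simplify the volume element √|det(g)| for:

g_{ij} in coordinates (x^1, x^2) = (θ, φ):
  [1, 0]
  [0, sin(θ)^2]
det(g) = sin(θ)^2
√|det(g)| = sin(θ) (taking 0 < θ < π so that |sin(θ)| = sin(θ))
Volume element: dV = sin(θ) dθ dφ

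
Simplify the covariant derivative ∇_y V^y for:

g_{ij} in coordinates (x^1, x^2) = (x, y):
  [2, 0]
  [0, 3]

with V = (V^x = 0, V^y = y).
All Christoffel symbols are zero.
∇_y V^y = ∂_y V^y + Γ^y_{y j} V^j
  = (1) + (0)(0) + (0)(y)
  = 1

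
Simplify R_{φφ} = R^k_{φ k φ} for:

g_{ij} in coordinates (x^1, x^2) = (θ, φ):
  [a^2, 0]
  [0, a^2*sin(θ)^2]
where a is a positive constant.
Non-zero Christoffel symbols (Γ^k_{ij} = Γ^k_{ji}):
Γ^θ_{φ φ} = -sin(2*θ)/2
Γ^φ_{θ φ} = 1/tan(θ)
R^θ_{φ θ φ} = ∂_θ Γ^θ_{φ φ} - ∂_φ Γ^θ_{φ θ} + Γ^θ_{θ m} Γ^m_{φ φ} - Γ^θ_{φ m} Γ^m_{φ θ}
  = (-cos(2*θ)) - (0) + (0) - (-cos(θ)^2) = sin(θ)^2
R^φ_{φ φ φ} = 0 (a repeated index in an antisymmetric pair)
R_{φφ} = R^θ_{φ θ φ} + R^φ_{φ φ φ} = (sin(θ)^2) + (0) = sin(θ)^2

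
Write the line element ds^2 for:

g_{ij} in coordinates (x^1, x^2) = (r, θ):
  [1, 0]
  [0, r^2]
ds^2 = g_{ij} dx^i dx^j; only the non-zero components contribute.
ds^2 = dr^2 + r^2 dθ^2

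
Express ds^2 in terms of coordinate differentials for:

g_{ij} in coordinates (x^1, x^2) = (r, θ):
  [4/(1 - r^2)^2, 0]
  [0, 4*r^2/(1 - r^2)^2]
ds^2 = g_{ij} dx^i dx^j; only the non-zero components contribute.
ds^2 = (4/(1 - r^2)^2) dr^2 + (4*r^2/(1 - r^2)^2) dθ^2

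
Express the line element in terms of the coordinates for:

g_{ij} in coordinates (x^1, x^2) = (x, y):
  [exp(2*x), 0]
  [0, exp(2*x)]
ds^2 = g_{ij} dx^i dx^j; only the non-zero components contribute.
ds^2 = exp(2*x) dx^2 + exp(2*x) dy^2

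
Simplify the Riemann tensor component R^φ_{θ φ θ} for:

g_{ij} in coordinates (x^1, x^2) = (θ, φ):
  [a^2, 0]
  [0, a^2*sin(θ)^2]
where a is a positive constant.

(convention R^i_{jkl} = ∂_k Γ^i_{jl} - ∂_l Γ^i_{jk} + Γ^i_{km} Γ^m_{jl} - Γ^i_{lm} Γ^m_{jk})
Non-zero Christoffel symbols (Γ^k_{ij} = Γ^k_{ji}):
Γ^θ_{φ φ} = -sin(2*θ)/2
Γ^φ_{θ φ} = 1/tan(θ)
R^φ_{θ φ θ} = ∂_φ Γ^φ_{θ θ} - ∂_θ Γ^φ_{θ φ} + Γ^φ_{φ m} Γ^m_{θ θ} - Γ^φ_{θ m} Γ^m_{θ φ}
  = (0) - (-1/sin(θ)^2) + (0) - (1/tan(θ)^2) = 1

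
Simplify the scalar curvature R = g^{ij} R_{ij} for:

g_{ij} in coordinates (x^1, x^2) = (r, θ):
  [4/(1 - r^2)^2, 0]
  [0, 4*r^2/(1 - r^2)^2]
Non-zero Christoffel symbols (Γ^k_{ij} = Γ^k_{ji}):
Γ^r_{r r} = 2*r/(1 - r^2)
Γ^r_{θ θ} = (r^3 + r)/(r^2 - 1)
Γ^θ_{r θ} = (-r^2 - 1)/(r^3 - r)
Ricci tensor (R_{ij} = R^k_{ikj}): R_{rr} = -4/(r^2 - 1)^2, R_{rθ} = 0, R_{θθ} = -4*r^2/(r^2 - 1)^2
Inverse metric: g^{rr} = (1 - r^2)^2/4, g^{θθ} = (1 - r^2)^2/(4*r^2)
R = g^{ij} R_{ij} = ((1 - r^2)^2/4)(-4/(r^2 - 1)^2) + ((1 - r^2)^2/(4*r^2))(-4*r^2/(r^2 - 1)^2) = -2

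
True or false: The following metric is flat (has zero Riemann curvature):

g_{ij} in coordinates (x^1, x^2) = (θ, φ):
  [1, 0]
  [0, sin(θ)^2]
Non-zero Christoffel symbols:
Γ^θ_{φ φ} = -sin(2*θ)/2
Γ^φ_{θ φ} = 1/tan(θ)
Ricci tensor: R_{θθ} = 1, R_{θφ} = 0, R_{φφ} = sin(θ)^2
The Ricci tensor is non-zero, so the Riemann tensor is non-zero: not flat.
False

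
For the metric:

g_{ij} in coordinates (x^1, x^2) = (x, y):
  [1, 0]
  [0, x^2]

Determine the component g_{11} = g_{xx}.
With x^1 = x, x^2 = y, g_{11} = g_{xx} is the row-1, column-1 entry of the matrix.
g_{11} = 1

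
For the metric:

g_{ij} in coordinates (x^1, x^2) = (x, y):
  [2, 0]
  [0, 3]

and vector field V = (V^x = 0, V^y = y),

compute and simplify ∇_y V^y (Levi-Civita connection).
All Christoffel symbols are zero.
∇_y V^y = ∂_y V^y + Γ^y_{y j} V^j
  = (1) + (0)(0) + (0)(y)
  = 1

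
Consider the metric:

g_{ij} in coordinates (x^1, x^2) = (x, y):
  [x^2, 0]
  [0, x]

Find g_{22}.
With x^1 = x, x^2 = y, g_{22} = g_{yy} is the row-2, column-2 entry of the matrix.
g_{22} = x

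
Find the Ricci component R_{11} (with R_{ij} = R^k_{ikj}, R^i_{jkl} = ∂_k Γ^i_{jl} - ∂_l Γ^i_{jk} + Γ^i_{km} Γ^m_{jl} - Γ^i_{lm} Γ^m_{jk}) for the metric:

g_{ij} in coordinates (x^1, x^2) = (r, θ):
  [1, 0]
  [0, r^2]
Non-zero Christoffel symbols (Γ^k_{ij} = Γ^k_{ji}):
Γ^r_{θ θ} = -r
Γ^θ_{r θ} = 1/r
R^r_{r r r} = 0 (a repeated index in an antisymmetric pair)
R^θ_{r θ r} = ∂_θ Γ^θ_{r r} - ∂_r Γ^θ_{r θ} + Γ^θ_{θ m} Γ^m_{r r} - Γ^θ_{r m} Γ^m_{r θ}
  = (0) - (-1/r^2) + (0) - (1/r^2) = 0
R_{rr} = R^r_{r r r} + R^θ_{r θ r} = (0) + (0) = 0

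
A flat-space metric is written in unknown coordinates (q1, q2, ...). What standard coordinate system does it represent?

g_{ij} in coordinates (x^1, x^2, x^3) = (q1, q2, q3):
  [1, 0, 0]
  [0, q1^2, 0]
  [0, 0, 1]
The line element ds^2 = dq1^2 + q1^2 dq2^2 + dq3^2 is dr^2 + r^2 dθ^2 + dz^2 with q1 = r, q2 = θ, q3 = z.
cylindrical coordinates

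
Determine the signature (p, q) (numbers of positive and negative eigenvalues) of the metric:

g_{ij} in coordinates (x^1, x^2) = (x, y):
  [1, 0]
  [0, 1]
The metric is diagonal, so its eigenvalues are the diagonal entries: 1, 1 (at a generic point, where coordinate-dependent entries are positive).
2 positive, 0 negative.
(2, 0) - Riemannian (positive definite)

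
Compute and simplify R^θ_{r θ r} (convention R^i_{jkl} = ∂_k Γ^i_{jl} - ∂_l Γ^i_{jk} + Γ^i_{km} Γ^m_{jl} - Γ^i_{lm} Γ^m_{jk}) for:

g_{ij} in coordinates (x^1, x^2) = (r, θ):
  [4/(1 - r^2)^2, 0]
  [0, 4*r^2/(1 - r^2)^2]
Non-zero Christoffel symbols (Γ^k_{ij} = Γ^k_{ji}):
Γ^r_{r r} = 2*r/(1 - r^2)
Γ^r_{θ θ} = (r^3 + r)/(r^2 - 1)
Γ^θ_{r θ} = (-r^2 - 1)/(r^3 - r)
R^θ_{r θ r} = ∂_θ Γ^θ_{r r} - ∂_r Γ^θ_{r θ} + Γ^θ_{θ m} Γ^m_{r r} - Γ^θ_{r m} Γ^m_{r θ}
  = (0) - ((r^4 + 4*r^2 - 1)/(r^3 - r)^2) + (2*(r^2 + 1)/(r^2 - 1)^2) - ((r^2 + 1)^2/(r^3 - r)^2) = -4/(r^2 - 1)^2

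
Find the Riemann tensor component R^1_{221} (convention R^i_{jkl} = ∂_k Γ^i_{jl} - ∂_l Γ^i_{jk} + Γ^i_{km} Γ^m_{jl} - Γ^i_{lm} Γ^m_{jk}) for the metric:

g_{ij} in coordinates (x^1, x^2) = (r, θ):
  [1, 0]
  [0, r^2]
Non-zero Christoffel symbols (Γ^k_{ij} = Γ^k_{ji}):
Γ^r_{θ θ} = -r
Γ^θ_{r θ} = 1/r
R^r_{θ θ r} = ∂_θ Γ^r_{θ r} - ∂_r Γ^r_{θ θ} + Γ^r_{θ m} Γ^m_{θ r} - Γ^r_{r m} Γ^m_{θ θ}
  = (0) - (-1) + (-1) - (0) = 0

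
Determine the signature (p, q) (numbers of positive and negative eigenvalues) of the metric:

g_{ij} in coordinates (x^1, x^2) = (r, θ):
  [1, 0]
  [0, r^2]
The metric is diagonal, so its eigenvalues are the diagonal entries: 1, r^2 (at a generic point, where coordinate-dependent entries are positive).
2 positive, 0 negative.
(2, 0) - Riemannian (positive definite)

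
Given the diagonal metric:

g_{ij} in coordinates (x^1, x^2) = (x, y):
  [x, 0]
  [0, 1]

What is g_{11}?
With x^1 = x, x^2 = y, g_{11} = g_{xx} is the row-1, column-1 entry of the matrix.
g_{11} = x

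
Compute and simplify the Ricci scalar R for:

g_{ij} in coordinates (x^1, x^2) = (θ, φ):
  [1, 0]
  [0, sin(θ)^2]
Non-zero Christoffel symbols (Γ^k_{ij} = Γ^k_{ji}):
Γ^θ_{φ φ} = -sin(2*θ)/2
Γ^φ_{θ φ} = 1/tan(θ)
Ricci tensor (R_{ij} = R^k_{ikj}): R_{θθ} = 1, R_{θφ} = 0, R_{φφ} = sin(θ)^2
Inverse metric: g^{θθ} = 1, g^{φφ} = 1/sin(θ)^2
R = g^{ij} R_{ij} = (1)(1) + (1/sin(θ)^2)(sin(θ)^2) = 2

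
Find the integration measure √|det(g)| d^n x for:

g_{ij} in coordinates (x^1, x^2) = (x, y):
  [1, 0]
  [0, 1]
det(g) = 1
√|det(g)| = 1
Volume element: dV = 1 dx dy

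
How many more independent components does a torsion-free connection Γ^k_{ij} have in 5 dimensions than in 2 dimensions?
Independent components in n dimensions: n × n(n+1)/2 = n^2(n+1)/2.
5D: 5 × 15 = 75
2D: 2 × 3 = 6
Difference = 75 - 6 = 69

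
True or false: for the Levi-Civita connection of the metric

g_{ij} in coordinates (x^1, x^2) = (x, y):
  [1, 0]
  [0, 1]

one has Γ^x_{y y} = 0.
Γ^x_{y y} = (1/2) g^{xx} (∂_y g_{xy} + ∂_y g_{xy} - ∂_x g_{yy}) = (1/2)(1)((0) + (0) - (0)) = 0
This equals the proposed value 0.
True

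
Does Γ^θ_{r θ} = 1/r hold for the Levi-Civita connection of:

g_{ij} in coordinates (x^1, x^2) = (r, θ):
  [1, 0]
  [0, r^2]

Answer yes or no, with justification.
Γ^θ_{r θ} = (1/2) g^{θθ} (∂_r g_{θθ} + ∂_θ g_{θr} - ∂_θ g_{rθ}) = (1/2)(1/r^2)((2*r) + (0) - (0)) = 1/r
This equals the proposed value 1/r.
Yes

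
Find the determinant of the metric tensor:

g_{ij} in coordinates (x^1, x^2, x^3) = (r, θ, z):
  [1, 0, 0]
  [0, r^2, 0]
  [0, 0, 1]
Diagonal metric: det(g) = g_{11}·g_{22}·g_{33}
= (1)·(r^2)·(1)
det(g) = r^2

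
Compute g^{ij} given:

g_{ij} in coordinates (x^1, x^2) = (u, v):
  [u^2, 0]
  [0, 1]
The metric is diagonal, so g^{ij} is diagonal with entries 1/g_{ii}: diag(1/(u^2), 1).
g^{ij}:
  [1/u^2, 0]
  [0, 1]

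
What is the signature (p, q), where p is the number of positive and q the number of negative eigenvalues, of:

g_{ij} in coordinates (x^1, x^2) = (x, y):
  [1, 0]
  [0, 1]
The metric is diagonal, so its eigenvalues are the diagonal entries: 1, 1 (at a generic point, where coordinate-dependent entries are positive).
2 positive, 0 negative.
(2, 0) - Riemannian (positive definite)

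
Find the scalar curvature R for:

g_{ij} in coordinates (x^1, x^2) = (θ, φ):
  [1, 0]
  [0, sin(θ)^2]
Non-zero Christoffel symbols (Γ^k_{ij} = Γ^k_{ji}):
Γ^θ_{φ φ} = -sin(2*θ)/2
Γ^φ_{θ φ} = 1/tan(θ)
Ricci tensor (R_{ij} = R^k_{ikj}): R_{θθ} = 1, R_{θφ} = 0, R_{φφ} = sin(θ)^2
Inverse metric: g^{θθ} = 1, g^{φφ} = 1/sin(θ)^2
R = g^{ij} R_{ij} = (1)(1) + (1/sin(θ)^2)(sin(θ)^2) = 2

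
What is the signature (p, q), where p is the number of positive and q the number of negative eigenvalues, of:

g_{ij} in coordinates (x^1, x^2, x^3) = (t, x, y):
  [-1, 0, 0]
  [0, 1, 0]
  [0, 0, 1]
The metric is diagonal, so its eigenvalues are the diagonal entries: -1, 1, 1 (at a generic point, where coordinate-dependent entries are positive).
2 positive, 1 negative.
(2, 1) - Lorentzian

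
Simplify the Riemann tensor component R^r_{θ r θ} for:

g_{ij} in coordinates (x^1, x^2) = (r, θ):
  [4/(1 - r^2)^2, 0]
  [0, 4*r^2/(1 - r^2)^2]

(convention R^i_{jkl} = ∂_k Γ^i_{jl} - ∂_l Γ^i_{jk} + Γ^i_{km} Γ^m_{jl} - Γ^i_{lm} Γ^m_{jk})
Non-zero Christoffel symbols (Γ^k_{ij} = Γ^k_{ji}):
Γ^r_{r r} = 2*r/(1 - r^2)
Γ^r_{θ θ} = (r^3 + r)/(r^2 - 1)
Γ^θ_{r θ} = (-r^2 - 1)/(r^3 - r)
R^r_{θ r θ} = ∂_r Γ^r_{θ θ} - ∂_θ Γ^r_{θ r} + Γ^r_{r m} Γ^m_{θ θ} - Γ^r_{θ m} Γ^m_{θ r}
  = ((r^4 - 4*r^2 - 1)/(r^2 - 1)^2) - (0) + (-2*r^2*(r^2 + 1)/(r^2 - 1)^2) - (-(r^2 + 1)^2/(r^2 - 1)^2) = -4*r^2/(r^2 - 1)^2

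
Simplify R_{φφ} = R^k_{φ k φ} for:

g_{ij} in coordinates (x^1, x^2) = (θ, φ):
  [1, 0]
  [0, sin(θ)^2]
Non-zero Christoffel symbols (Γ^k_{ij} = Γ^k_{ji}):
Γ^θ_{φ φ} = -sin(2*θ)/2
Γ^φ_{θ φ} = 1/tan(θ)
R^θ_{φ θ φ} = ∂_θ Γ^θ_{φ φ} - ∂_φ Γ^θ_{φ θ} + Γ^θ_{θ m} Γ^m_{φ φ} - Γ^θ_{φ m} Γ^m_{φ θ}
  = (-cos(2*θ)) - (0) + (0) - (-cos(θ)^2) = sin(θ)^2
R^φ_{φ φ φ} = 0 (a repeated index in an antisymmetric pair)
R_{φφ} = R^θ_{φ θ φ} + R^φ_{φ φ φ} = (sin(θ)^2) + (0) = sin(θ)^2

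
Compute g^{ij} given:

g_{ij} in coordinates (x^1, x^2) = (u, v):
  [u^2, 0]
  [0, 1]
The metric is diagonal, so g^{ij} is diagonal with entries 1/g_{ii}: diag(1/(u^2), 1).
g^{ij}:
  [1/u^2, 0]
  [0, 1]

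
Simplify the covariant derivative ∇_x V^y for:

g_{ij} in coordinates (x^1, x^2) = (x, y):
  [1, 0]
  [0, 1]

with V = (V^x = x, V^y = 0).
All Christoffel symbols are zero.
∇_x V^y = ∂_x V^y + Γ^y_{x j} V^j
  = (0) + (0)(x) + (0)(0)
  = 0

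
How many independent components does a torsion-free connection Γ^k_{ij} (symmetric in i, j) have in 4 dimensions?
Γ^k_{ij} has n choices for the upper index and n(n+1)/2 independent symmetric lower index pairs.
Total = 4 × 4×5/2 = 4 × 10 = 40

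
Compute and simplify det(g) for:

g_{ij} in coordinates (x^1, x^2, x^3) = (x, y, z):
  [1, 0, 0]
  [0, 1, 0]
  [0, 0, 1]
Diagonal metric: det(g) = g_{11}·g_{22}·g_{33}
= (1)·(1)·(1)
det(g) = 1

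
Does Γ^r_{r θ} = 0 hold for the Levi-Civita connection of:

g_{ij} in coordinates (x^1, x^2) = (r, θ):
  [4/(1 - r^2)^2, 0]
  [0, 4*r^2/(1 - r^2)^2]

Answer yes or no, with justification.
Γ^r_{r θ} = (1/2) g^{rr} (∂_r g_{rθ} + ∂_θ g_{rr} - ∂_r g_{rθ}) = (1/2)((1 - r^2)^2/4)((0) + (0) - (0)) = 0
This equals the proposed value 0.
Yes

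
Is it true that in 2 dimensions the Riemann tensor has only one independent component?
The number of independent components is n^2(n^2-1)/12 = 4·3/12 = 1 for n = 2 (e.g. R_{1212}).
Yes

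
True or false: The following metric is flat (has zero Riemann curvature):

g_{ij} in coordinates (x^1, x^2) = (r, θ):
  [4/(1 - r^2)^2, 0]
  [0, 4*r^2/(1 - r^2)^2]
Non-zero Christoffel symbols:
Γ^r_{r r} = 2*r/(1 - r^2)
Γ^r_{θ θ} = (r^3 + r)/(r^2 - 1)
Γ^θ_{r θ} = (-r^2 - 1)/(r^3 - r)
Ricci tensor: R_{rr} = -4/(r^2 - 1)^2, R_{rθ} = 0, R_{θθ} = -4*r^2/(r^2 - 1)^2
The Ricci tensor is non-zero, so the Riemann tensor is non-zero: not flat.
False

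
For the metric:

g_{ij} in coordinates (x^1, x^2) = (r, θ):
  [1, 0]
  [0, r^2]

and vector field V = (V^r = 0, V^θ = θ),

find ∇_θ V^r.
Non-zero Christoffel symbols:
Γ^r_{θ θ} = -r
Γ^θ_{r θ} = 1/r
∇_θ V^r = ∂_θ V^r + Γ^r_{θ j} V^j
  = (0) + (0)(0) + (-r)(θ)
  = -r*θ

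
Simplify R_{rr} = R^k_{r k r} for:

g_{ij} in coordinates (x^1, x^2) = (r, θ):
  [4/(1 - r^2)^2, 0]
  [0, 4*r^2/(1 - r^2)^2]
Non-zero Christoffel symbols (Γ^k_{ij} = Γ^k_{ji}):
Γ^r_{r r} = 2*r/(1 - r^2)
Γ^r_{θ θ} = (r^3 + r)/(r^2 - 1)
Γ^θ_{r θ} = (-r^2 - 1)/(r^3 - r)
R^r_{r r r} = 0 (a repeated index in an antisymmetric pair)
R^θ_{r θ r} = ∂_θ Γ^θ_{r r} - ∂_r Γ^θ_{r θ} + Γ^θ_{θ m} Γ^m_{r r} - Γ^θ_{r m} Γ^m_{r θ}
  = (0) - ((r^4 + 4*r^2 - 1)/(r^3 - r)^2) + (2*(r^2 + 1)/(r^2 - 1)^2) - ((r^2 + 1)^2/(r^3 - r)^2) = -4/(r^2 - 1)^2
R_{rr} = R^r_{r r r} + R^θ_{r θ r} = (0) + (-4/(r^2 - 1)^2) = -4/(r^2 - 1)^2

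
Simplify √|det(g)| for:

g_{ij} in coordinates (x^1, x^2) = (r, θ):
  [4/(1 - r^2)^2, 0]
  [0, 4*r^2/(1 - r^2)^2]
det(g) = 16*r^2/(1 - r^2)^4
√|det(g)| = 4*r/(r^2 - 1)^2
Volume element: dV = 4*r/(r^2 - 1)^2 dr dθ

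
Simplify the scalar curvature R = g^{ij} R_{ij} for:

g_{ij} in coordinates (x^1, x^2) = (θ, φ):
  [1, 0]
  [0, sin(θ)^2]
Non-zero Christoffel symbols (Γ^k_{ij} = Γ^k_{ji}):
Γ^θ_{φ φ} = -sin(2*θ)/2
Γ^φ_{θ φ} = 1/tan(θ)
Ricci tensor (R_{ij} = R^k_{ikj}): R_{θθ} = 1, R_{θφ} = 0, R_{φφ} = sin(θ)^2
Inverse metric: g^{θθ} = 1, g^{φφ} = 1/sin(θ)^2
R = g^{ij} R_{ij} = (1)(1) + (1/sin(θ)^2)(sin(θ)^2) = 2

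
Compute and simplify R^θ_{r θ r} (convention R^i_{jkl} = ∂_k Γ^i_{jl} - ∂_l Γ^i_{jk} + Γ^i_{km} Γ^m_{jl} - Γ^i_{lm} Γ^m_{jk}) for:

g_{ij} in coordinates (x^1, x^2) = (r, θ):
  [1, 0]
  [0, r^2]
Non-zero Christoffel symbols (Γ^k_{ij} = Γ^k_{ji}):
Γ^r_{θ θ} = -r
Γ^θ_{r θ} = 1/r
R^θ_{r θ r} = ∂_θ Γ^θ_{r r} - ∂_r Γ^θ_{r θ} + Γ^θ_{θ m} Γ^m_{r r} - Γ^θ_{r m} Γ^m_{r θ}
  = (0) - (-1/r^2) + (0) - (1/r^2) = 0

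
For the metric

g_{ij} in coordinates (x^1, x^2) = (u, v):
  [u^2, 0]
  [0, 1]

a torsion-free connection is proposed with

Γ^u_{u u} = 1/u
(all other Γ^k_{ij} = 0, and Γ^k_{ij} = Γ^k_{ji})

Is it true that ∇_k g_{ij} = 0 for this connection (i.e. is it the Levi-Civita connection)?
Using ∇_k g_{ij} = ∂_k g_{ij} - Γ^m_{ki} g_{mj} - Γ^m_{kj} g_{im}:
e.g. ∇_u g_{uu} = (2*u) - (u) - (u) = 0
Every component ∇_k g_{ij} vanishes: the connection is metric compatible.
Yes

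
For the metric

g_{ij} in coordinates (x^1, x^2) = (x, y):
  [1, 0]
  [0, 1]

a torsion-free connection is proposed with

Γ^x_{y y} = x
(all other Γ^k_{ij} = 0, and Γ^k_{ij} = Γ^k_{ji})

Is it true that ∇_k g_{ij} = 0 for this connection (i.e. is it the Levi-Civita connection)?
Using ∇_k g_{ij} = ∂_k g_{ij} - Γ^m_{ki} g_{mj} - Γ^m_{kj} g_{im}:
∇_y g_{xy} = (0) - (0) - (x) = -x ≠ 0
So the connection is not metric compatible (it is not the Levi-Civita connection).
No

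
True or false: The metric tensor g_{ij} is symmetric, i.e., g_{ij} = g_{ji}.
By definition the metric is a symmetric bilinear form, g_{ij} = g_{ji}.
True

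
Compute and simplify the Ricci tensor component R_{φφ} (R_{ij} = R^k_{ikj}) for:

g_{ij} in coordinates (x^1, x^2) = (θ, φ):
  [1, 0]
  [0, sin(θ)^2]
Non-zero Christoffel symbols (Γ^k_{ij} = Γ^k_{ji}):
Γ^θ_{φ φ} = -sin(2*θ)/2
Γ^φ_{θ φ} = 1/tan(θ)
R^θ_{φ θ φ} = ∂_θ Γ^θ_{φ φ} - ∂_φ Γ^θ_{φ θ} + Γ^θ_{θ m} Γ^m_{φ φ} - Γ^θ_{φ m} Γ^m_{φ θ}
  = (-cos(2*θ)) - (0) + (0) - (-cos(θ)^2) = sin(θ)^2
R^φ_{φ φ φ} = 0 (a repeated index in an antisymmetric pair)
R_{φφ} = R^θ_{φ θ φ} + R^φ_{φ φ φ} = (sin(θ)^2) + (0) = sin(θ)^2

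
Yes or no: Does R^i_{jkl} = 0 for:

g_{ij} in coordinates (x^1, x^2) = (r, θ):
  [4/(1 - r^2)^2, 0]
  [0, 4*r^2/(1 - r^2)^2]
Non-zero Christoffel symbols:
Γ^r_{r r} = 2*r/(1 - r^2)
Γ^r_{θ θ} = (r^3 + r)/(r^2 - 1)
Γ^θ_{r θ} = (-r^2 - 1)/(r^3 - r)
Ricci tensor: R_{rr} = -4/(r^2 - 1)^2, R_{rθ} = 0, R_{θθ} = -4*r^2/(r^2 - 1)^2
The Ricci tensor is non-zero, so the Riemann tensor is non-zero: not flat.
No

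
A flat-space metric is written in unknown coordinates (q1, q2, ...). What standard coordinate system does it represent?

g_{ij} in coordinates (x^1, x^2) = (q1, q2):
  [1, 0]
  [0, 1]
All components are constant and the metric is the identity, i.e. orthonormal rectilinear coordinates.
Cartesian (2D) coordinates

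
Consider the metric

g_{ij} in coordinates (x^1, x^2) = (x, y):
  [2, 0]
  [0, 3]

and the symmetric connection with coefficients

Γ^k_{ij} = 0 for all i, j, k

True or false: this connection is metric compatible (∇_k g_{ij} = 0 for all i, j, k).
Using ∇_k g_{ij} = ∂_k g_{ij} - Γ^m_{ki} g_{mj} - Γ^m_{kj} g_{im}:
e.g. ∇_y g_{yy} = (0) - (0) - (0) = 0
Every component ∇_k g_{ij} vanishes: the connection is metric compatible.
True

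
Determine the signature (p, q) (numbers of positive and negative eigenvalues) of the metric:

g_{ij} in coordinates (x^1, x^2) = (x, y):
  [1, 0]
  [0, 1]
The metric is diagonal, so its eigenvalues are the diagonal entries: 1, 1 (at a generic point, where coordinate-dependent entries are positive).
2 positive, 0 negative.
(2, 0) - Riemannian (positive definite)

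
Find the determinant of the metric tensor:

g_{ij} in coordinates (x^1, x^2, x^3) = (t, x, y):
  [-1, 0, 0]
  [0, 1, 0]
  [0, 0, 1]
Diagonal metric: det(g) = g_{11}·g_{22}·g_{33}
= (-1)·(1)·(1)
det(g) = -1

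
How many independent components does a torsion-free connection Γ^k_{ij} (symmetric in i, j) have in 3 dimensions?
Γ^k_{ij} has n choices for the upper index and n(n+1)/2 independent symmetric lower index pairs.
Total = 3 × 3×4/2 = 3 × 6 = 18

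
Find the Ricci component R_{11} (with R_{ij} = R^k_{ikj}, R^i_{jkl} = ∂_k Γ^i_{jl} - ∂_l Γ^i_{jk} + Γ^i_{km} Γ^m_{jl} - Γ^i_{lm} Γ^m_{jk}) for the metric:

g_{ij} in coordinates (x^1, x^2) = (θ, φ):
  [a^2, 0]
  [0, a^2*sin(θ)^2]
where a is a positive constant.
Non-zero Christoffel symbols (Γ^k_{ij} = Γ^k_{ji}):
Γ^θ_{φ φ} = -sin(2*θ)/2
Γ^φ_{θ φ} = 1/tan(θ)
R^θ_{θ θ θ} = 0 (a repeated index in an antisymmetric pair)
R^φ_{θ φ θ} = ∂_φ Γ^φ_{θ θ} - ∂_θ Γ^φ_{θ φ} + Γ^φ_{φ m} Γ^m_{θ θ} - Γ^φ_{θ m} Γ^m_{θ φ}
  = (0) - (-1/sin(θ)^2) + (0) - (1/tan(θ)^2) = 1
R_{θθ} = R^θ_{θ θ θ} + R^φ_{θ φ θ} = (0) + (1) = 1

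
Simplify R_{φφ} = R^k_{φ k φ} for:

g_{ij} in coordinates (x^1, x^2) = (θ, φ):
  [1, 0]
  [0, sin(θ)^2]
Non-zero Christoffel symbols (Γ^k_{ij} = Γ^k_{ji}):
Γ^θ_{φ φ} = -sin(2*θ)/2
Γ^φ_{θ φ} = 1/tan(θ)
R^θ_{φ θ φ} = ∂_θ Γ^θ_{φ φ} - ∂_φ Γ^θ_{φ θ} + Γ^θ_{θ m} Γ^m_{φ φ} - Γ^θ_{φ m} Γ^m_{φ θ}
  = (-cos(2*θ)) - (0) + (0) - (-cos(θ)^2) = sin(θ)^2
R^φ_{φ φ φ} = 0 (a repeated index in an antisymmetric pair)
R_{φφ} = R^θ_{φ θ φ} + R^φ_{φ φ φ} = (sin(θ)^2) + (0) = sin(θ)^2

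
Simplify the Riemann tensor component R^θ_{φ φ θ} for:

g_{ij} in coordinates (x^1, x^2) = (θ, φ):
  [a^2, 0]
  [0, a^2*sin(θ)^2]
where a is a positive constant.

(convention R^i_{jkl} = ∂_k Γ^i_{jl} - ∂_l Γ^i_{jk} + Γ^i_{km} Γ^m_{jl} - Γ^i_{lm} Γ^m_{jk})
Non-zero Christoffel symbols (Γ^k_{ij} = Γ^k_{ji}):
Γ^θ_{φ φ} = -sin(2*θ)/2
Γ^φ_{θ φ} = 1/tan(θ)
R^θ_{φ φ θ} = ∂_φ Γ^θ_{φ θ} - ∂_θ Γ^θ_{φ φ} + Γ^θ_{φ m} Γ^m_{φ θ} - Γ^θ_{θ m} Γ^m_{φ φ}
  = (0) - (-cos(2*θ)) + (-cos(θ)^2) - (0) = -sin(θ)^2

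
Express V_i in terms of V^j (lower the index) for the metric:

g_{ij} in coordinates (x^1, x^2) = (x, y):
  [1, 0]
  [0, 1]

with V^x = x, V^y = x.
V_i = g_{ij} V^j:
V_x = (1)(x) + (0)(x) = x
V_y = (0)(x) + (1)(x) = x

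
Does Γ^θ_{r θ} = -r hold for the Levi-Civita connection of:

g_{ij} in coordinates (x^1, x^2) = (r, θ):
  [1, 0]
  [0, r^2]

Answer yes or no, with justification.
Γ^θ_{r θ} = (1/2) g^{θθ} (∂_r g_{θθ} + ∂_θ g_{θr} - ∂_θ g_{rθ}) = (1/2)(1/r^2)((2*r) + (0) - (0)) = 1/r
This differs from the proposed value -r.
No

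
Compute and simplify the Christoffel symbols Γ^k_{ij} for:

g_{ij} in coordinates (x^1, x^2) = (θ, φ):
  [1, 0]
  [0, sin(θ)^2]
Using Γ^k_{ij} = (1/2) g^{km} (∂_i g_{mj} + ∂_j g_{mi} - ∂_m g_{ij}); the metric is diagonal, so only the m = k term contributes.
Non-zero symbols (using the symmetry Γ^k_{ij} = Γ^k_{ji}):
Γ^θ_{φ φ} = (1/2) g^{θθ} (∂_φ g_{θφ} + ∂_φ g_{θφ} - ∂_θ g_{φφ}) = (1/2)(1)((0) + (0) - (sin(2*θ))) = -sin(2*θ)/2
Γ^φ_{θ φ} = (1/2) g^{φφ} (∂_θ g_{φφ} + ∂_φ g_{φθ} - ∂_φ g_{θφ}) = (1/2)(1/sin(θ)^2)((sin(2*θ)) + (0) - (0)) = 1/tan(θ)
All other Christoffel symbols are zero.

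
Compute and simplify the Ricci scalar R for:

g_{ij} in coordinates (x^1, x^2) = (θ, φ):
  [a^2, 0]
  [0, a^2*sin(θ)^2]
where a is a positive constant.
Non-zero Christoffel symbols (Γ^k_{ij} = Γ^k_{ji}):
Γ^θ_{φ φ} = -sin(2*θ)/2
Γ^φ_{θ φ} = 1/tan(θ)
Ricci tensor (R_{ij} = R^k_{ikj}): R_{θθ} = 1, R_{θφ} = 0, R_{φφ} = sin(θ)^2
Inverse metric: g^{θθ} = 1/a^2, g^{φφ} = 1/(a^2*sin(θ)^2)
R = g^{ij} R_{ij} = (1/a^2)(1) + (1/(a^2*sin(θ)^2))(sin(θ)^2) = 2/a^2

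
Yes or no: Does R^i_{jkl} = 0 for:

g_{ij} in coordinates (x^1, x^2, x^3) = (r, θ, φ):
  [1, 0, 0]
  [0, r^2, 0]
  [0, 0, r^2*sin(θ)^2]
Non-zero Christoffel symbols:
Γ^r_{θ θ} = -r
Γ^r_{φ φ} = -r*sin(θ)^2
Γ^θ_{r θ} = 1/r
Γ^θ_{φ φ} = -sin(2*θ)/2
Γ^φ_{r φ} = 1/r
Γ^φ_{θ φ} = 1/tan(θ)
Ricci tensor: R_{rr} = 0, R_{rθ} = 0, R_{rφ} = 0, R_{θθ} = 0, R_{θφ} = 0, R_{φφ} = 0
All R_{ij} vanish; in 3 dimensions the Riemann tensor is fully determined by the Ricci tensor, so R^i_{jkl} = 0: the metric is flat (curvilinear coordinates on flat space).
Yes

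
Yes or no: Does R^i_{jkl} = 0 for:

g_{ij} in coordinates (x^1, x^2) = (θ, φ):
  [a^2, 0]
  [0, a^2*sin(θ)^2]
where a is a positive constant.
Non-zero Christoffel symbols:
Γ^θ_{φ φ} = -sin(2*θ)/2
Γ^φ_{θ φ} = 1/tan(θ)
Ricci tensor: R_{θθ} = 1, R_{θφ} = 0, R_{φφ} = sin(θ)^2
The Ricci tensor is non-zero, so the Riemann tensor is non-zero: not flat.
No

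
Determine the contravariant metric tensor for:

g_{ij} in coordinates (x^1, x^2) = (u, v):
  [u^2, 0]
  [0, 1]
The metric is diagonal, so g^{ij} is diagonal with entries 1/g_{ii}: diag(1/(u^2), 1).
g^{ij}:
  [1/u^2, 0]
  [0, 1]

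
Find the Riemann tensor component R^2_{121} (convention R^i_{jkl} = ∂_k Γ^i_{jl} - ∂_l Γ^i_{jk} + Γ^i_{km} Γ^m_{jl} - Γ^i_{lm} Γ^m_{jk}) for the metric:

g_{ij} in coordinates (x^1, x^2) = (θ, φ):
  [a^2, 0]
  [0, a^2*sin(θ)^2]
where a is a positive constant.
Non-zero Christoffel symbols (Γ^k_{ij} = Γ^k_{ji}):
Γ^θ_{φ φ} = -sin(2*θ)/2
Γ^φ_{θ φ} = 1/tan(θ)
R^φ_{θ φ θ} = ∂_φ Γ^φ_{θ θ} - ∂_θ Γ^φ_{θ φ} + Γ^φ_{φ m} Γ^m_{θ θ} - Γ^φ_{θ m} Γ^m_{θ φ}
  = (0) - (-1/sin(θ)^2) + (0) - (1/tan(θ)^2) = 1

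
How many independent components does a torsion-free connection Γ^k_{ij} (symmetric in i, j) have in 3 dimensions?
Γ^k_{ij} has n choices for the upper index and n(n+1)/2 independent symmetric lower index pairs.
Total = 3 × 3×4/2 = 3 × 6 = 18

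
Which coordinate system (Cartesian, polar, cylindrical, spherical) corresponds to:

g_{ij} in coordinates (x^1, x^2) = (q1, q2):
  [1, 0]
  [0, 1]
All components are constant and the metric is the identity, i.e. orthonormal rectilinear coordinates.
Cartesian (2D) coordinates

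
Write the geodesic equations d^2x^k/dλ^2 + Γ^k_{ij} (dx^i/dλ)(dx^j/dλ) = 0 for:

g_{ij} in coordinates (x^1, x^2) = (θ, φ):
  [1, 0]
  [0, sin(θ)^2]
Geodesic equation: d^2x^k/dλ^2 + Γ^k_{ij} (dx^i/dλ)(dx^j/dλ) = 0.
Non-zero Christoffel symbols:
Γ^θ_{φ φ} = -sin(2*θ)/2
Γ^φ_{θ φ} = 1/tan(θ)
Substituting (the symmetric pair Γ^k_{ij}, Γ^k_{ji} combines into a factor 2):
d^2θ/dλ^2 - (sin(2*θ)/2) (dφ/dλ)^2 = 0
d^2φ/dλ^2 + (2/tan(θ)) (dθ/dλ)(dφ/dλ) = 0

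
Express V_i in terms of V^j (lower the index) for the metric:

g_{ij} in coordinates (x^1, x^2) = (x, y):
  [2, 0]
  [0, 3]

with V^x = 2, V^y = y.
V_i = g_{ij} V^j:
V_x = (2)(2) + (0)(y) = 4
V_y = (0)(2) + (3)(y) = 3*y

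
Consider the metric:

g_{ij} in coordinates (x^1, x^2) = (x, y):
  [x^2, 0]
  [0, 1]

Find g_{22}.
With x^1 = x, x^2 = y, g_{22} = g_{yy} is the row-2, column-2 entry of the matrix.
g_{22} = 1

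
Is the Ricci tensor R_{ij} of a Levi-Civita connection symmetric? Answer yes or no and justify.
R_{ij} = R^k_{ikj}; the pair symmetry R_{kilj} = R_{ljki} gives R_{ij} = R_{ji}.
Yes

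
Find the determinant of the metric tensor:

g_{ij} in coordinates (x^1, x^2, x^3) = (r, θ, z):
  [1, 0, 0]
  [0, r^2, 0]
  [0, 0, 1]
Diagonal metric: det(g) = g_{11}·g_{22}·g_{33}
= (1)·(r^2)·(1)
det(g) = r^2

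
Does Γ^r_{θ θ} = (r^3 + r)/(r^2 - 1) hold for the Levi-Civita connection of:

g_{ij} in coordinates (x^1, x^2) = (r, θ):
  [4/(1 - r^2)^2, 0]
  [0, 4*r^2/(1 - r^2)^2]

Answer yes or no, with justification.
Γ^r_{θ θ} = (1/2) g^{rr} (∂_θ g_{rθ} + ∂_θ g_{rθ} - ∂_r g_{θθ}) = (1/2)((1 - r^2)^2/4)((0) + (0) - (-8*(r^3 + r)/(r^2 - 1)^3)) = (r^3 + r)/(r^2 - 1)
This equals the proposed value (r^3 + r)/(r^2 - 1).
Yes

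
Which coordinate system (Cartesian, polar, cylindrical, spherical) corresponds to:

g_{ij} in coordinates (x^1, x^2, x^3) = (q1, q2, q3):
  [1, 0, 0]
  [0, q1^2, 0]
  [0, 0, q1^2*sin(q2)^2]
The line element ds^2 = dq1^2 + q1^2 dq2^2 + q1^2 sin(q2)^2 dq3^2 is dr^2 + r^2 dθ^2 + r^2 sin(θ)^2 dφ^2 with q1 = r, q2 = θ, q3 = φ.
spherical coordinates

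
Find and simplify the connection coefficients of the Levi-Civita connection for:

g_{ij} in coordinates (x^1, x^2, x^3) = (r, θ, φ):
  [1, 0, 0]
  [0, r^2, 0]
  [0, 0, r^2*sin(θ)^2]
Using Γ^k_{ij} = (1/2) g^{km} (∂_i g_{mj} + ∂_j g_{mi} - ∂_m g_{ij}); the metric is diagonal, so only the m = k term contributes.
Non-zero symbols (using the symmetry Γ^k_{ij} = Γ^k_{ji}):
Γ^r_{θ θ} = (1/2) g^{rr} (∂_θ g_{rθ} + ∂_θ g_{rθ} - ∂_r g_{θθ}) = (1/2)(1)((0) + (0) - (2*r)) = -r
Γ^r_{φ φ} = (1/2) g^{rr} (∂_φ g_{rφ} + ∂_φ g_{rφ} - ∂_r g_{φφ}) = (1/2)(1)((0) + (0) - (2*r*sin(θ)^2)) = -r*sin(θ)^2
Γ^θ_{r θ} = (1/2) g^{θθ} (∂_r g_{θθ} + ∂_θ g_{θr} - ∂_θ g_{rθ}) = (1/2)(1/r^2)((2*r) + (0) - (0)) = 1/r
Γ^θ_{φ φ} = (1/2) g^{θθ} (∂_φ g_{θφ} + ∂_φ g_{θφ} - ∂_θ g_{φφ}) = (1/2)(1/r^2)((0) + (0) - (r^2*sin(2*θ))) = -sin(2*θ)/2
Γ^φ_{r φ} = (1/2) g^{φφ} (∂_r g_{φφ} + ∂_φ g_{φr} - ∂_φ g_{rφ}) = (1/2)(1/(r^2*sin(θ)^2))((2*r*sin(θ)^2) + (0) - (0)) = 1/r
Γ^φ_{θ φ} = (1/2) g^{φφ} (∂_θ g_{φφ} + ∂_φ g_{φθ} - ∂_φ g_{θφ}) = (1/2)(1/(r^2*sin(θ)^2))((r^2*sin(2*θ)) + (0) - (0)) = 1/tan(θ)
All other Christoffel symbols are zero.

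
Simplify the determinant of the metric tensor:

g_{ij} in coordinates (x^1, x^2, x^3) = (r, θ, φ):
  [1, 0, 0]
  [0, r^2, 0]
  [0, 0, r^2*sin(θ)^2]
Diagonal metric: det(g) = g_{11}·g_{22}·g_{33}
= (1)·(r^2)·(r^2*sin(θ)^2)
det(g) = r^4*sin(θ)^2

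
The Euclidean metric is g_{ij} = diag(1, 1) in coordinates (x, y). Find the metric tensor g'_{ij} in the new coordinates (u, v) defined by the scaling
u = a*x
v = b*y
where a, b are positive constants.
Invert the transformation: x = u/a, y = v/b
g'_{ij} = (∂x^k/∂x'^i)(∂x^l/∂x'^j) g_{kl}; with g_{kl} = δ_{kl} this is Σ_k (∂x^k/∂x'^i)(∂x^k/∂x'^j).
Jacobian: ∂x/∂u = 1/a, ∂x/∂v = 0, ∂y/∂u = 0, ∂y/∂v = 1/b
g'_{uu} = (1/a)(1/a) + (0)(0) = 1/a^2
g'_{uv} = (1/a)(0) + (0)(1/b) = 0
g'_{vv} = (0)(0) + (1/b)(1/b) = 1/b^2
g'_{ij} = diag(1/a^2, 1/b^2)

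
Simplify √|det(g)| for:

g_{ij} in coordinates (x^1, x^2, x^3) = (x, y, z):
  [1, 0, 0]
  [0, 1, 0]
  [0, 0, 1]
det(g) = 1
√|det(g)| = 1
Volume element: dV = 1 dx dy dz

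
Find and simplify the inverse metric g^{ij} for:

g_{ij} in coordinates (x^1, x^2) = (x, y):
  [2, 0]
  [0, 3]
The metric is diagonal, so g^{ij} is diagonal with entries 1/g_{ii}: diag(1/2, 1/3).
g^{ij}:
  [1/2, 0]
  [0, 1/3]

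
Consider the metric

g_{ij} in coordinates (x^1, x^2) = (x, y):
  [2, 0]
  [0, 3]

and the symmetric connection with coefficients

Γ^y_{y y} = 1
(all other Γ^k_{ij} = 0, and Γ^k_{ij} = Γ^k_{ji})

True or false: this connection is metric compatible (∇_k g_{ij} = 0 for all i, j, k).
Using ∇_k g_{ij} = ∂_k g_{ij} - Γ^m_{ki} g_{mj} - Γ^m_{kj} g_{im}:
∇_y g_{yy} = (0) - (3) - (3) = -6 ≠ 0
So the connection is not metric compatible (it is not the Levi-Civita connection).
False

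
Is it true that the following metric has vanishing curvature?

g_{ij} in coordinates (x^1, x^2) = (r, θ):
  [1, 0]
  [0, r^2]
Non-zero Christoffel symbols:
Γ^r_{θ θ} = -r
Γ^θ_{r θ} = 1/r
Ricci tensor: R_{rr} = 0, R_{rθ} = 0, R_{θθ} = 0
All R_{ij} vanish; in 2 dimensions the Riemann tensor is fully determined by the Ricci tensor, so R^i_{jkl} = 0: the metric is flat (curvilinear coordinates on flat space).
Yes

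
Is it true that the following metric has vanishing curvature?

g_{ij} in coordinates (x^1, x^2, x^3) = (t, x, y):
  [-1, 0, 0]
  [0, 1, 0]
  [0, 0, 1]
All metric components are constant, so every Christoffel symbol vanishes and R^i_{jkl} = 0.
Yes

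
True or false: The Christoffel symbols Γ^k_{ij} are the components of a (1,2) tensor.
Under a change of coordinates Γ picks up an inhomogeneous term ∂²x/∂x'∂x'; e.g. Γ = 0 in Cartesian coordinates but Γ^r_{θθ} = -r in polar coordinates on the same flat plane.
False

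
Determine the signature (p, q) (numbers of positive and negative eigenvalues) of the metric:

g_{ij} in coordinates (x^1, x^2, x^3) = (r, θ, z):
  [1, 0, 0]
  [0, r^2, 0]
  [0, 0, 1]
The metric is diagonal, so its eigenvalues are the diagonal entries: 1, r^2, 1 (at a generic point, where coordinate-dependent entries are positive).
3 positive, 0 negative.
(3, 0) - Riemannian (positive definite)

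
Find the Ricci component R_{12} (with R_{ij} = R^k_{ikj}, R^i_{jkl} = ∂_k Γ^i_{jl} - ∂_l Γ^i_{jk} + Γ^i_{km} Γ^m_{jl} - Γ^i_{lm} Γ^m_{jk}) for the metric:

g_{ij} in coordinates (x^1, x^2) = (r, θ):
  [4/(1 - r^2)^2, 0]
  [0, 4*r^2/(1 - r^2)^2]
Non-zero Christoffel symbols (Γ^k_{ij} = Γ^k_{ji}):
Γ^r_{r r} = 2*r/(1 - r^2)
Γ^r_{θ θ} = (r^3 + r)/(r^2 - 1)
Γ^θ_{r θ} = (-r^2 - 1)/(r^3 - r)
R^r_{r r θ} = 0 (a repeated index in an antisymmetric pair)
R^θ_{r θ θ} = 0 (a repeated index in an antisymmetric pair)
R_{rθ} = R^r_{r r θ} + R^θ_{r θ θ} = (0) + (0) = 0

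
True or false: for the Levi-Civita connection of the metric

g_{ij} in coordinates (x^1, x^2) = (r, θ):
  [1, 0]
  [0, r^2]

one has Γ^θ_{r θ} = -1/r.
Γ^θ_{r θ} = (1/2) g^{θθ} (∂_r g_{θθ} + ∂_θ g_{θr} - ∂_θ g_{rθ}) = (1/2)(1/r^2)((2*r) + (0) - (0)) = 1/r
This differs from the proposed value -1/r.
False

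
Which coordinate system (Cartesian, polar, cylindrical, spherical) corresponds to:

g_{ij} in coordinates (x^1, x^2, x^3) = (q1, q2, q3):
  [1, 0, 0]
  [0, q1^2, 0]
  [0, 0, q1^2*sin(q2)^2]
The line element ds^2 = dq1^2 + q1^2 dq2^2 + q1^2 sin(q2)^2 dq3^2 is dr^2 + r^2 dθ^2 + r^2 sin(θ)^2 dφ^2 with q1 = r, q2 = θ, q3 = φ.
spherical coordinates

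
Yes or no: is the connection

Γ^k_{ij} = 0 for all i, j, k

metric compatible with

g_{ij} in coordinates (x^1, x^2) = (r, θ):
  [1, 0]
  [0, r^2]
Using ∇_k g_{ij} = ∂_k g_{ij} - Γ^m_{ki} g_{mj} - Γ^m_{kj} g_{im}:
∇_r g_{θθ} = (2*r) - (0) - (0) = 2*r ≠ 0
So the connection is not metric compatible (it is not the Levi-Civita connection).
No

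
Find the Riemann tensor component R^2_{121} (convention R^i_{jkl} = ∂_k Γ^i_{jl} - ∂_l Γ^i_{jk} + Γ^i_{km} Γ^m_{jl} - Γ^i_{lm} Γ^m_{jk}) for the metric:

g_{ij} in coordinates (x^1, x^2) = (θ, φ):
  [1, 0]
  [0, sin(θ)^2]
Non-zero Christoffel symbols (Γ^k_{ij} = Γ^k_{ji}):
Γ^θ_{φ φ} = -sin(2*θ)/2
Γ^φ_{θ φ} = 1/tan(θ)
R^φ_{θ φ θ} = ∂_φ Γ^φ_{θ θ} - ∂_θ Γ^φ_{θ φ} + Γ^φ_{φ m} Γ^m_{θ θ} - Γ^φ_{θ m} Γ^m_{θ φ}
  = (0) - (-1/sin(θ)^2) + (0) - (1/tan(θ)^2) = 1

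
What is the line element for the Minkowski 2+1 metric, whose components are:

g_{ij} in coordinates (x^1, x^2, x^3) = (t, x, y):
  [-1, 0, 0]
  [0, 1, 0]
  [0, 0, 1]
ds^2 = g_{ij} dx^i dx^j; only the non-zero components contribute.
ds^2 = -dt^2 + dx^2 + dy^2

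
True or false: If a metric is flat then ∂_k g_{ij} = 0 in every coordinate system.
Flatness means R^i_{jkl} = 0; the components can still vary, e.g. the flat plane in polar coordinates has g_{θθ} = r^2.
False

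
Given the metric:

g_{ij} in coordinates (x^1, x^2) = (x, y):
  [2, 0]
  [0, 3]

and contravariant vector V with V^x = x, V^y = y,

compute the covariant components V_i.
V_i = g_{ij} V^j:
V_x = (2)(x) + (0)(y) = 2*x
V_y = (0)(x) + (3)(y) = 3*y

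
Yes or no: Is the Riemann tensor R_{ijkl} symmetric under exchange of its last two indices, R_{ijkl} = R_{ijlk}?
It is antisymmetric in the last pair: R_{ijkl} = -R_{ijlk}.
No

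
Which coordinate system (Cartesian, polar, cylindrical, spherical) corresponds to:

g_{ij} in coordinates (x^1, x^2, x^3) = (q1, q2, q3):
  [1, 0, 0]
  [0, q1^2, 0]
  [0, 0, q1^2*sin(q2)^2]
The line element ds^2 = dq1^2 + q1^2 dq2^2 + q1^2 sin(q2)^2 dq3^2 is dr^2 + r^2 dθ^2 + r^2 sin(θ)^2 dφ^2 with q1 = r, q2 = θ, q3 = φ.
spherical coordinates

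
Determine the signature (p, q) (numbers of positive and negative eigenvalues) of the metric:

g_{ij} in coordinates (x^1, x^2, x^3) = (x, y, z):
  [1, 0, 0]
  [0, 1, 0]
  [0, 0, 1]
The metric is diagonal, so its eigenvalues are the diagonal entries: 1, 1, 1 (at a generic point, where coordinate-dependent entries are positive).
3 positive, 0 negative.
(3, 0) - Riemannian (positive definite)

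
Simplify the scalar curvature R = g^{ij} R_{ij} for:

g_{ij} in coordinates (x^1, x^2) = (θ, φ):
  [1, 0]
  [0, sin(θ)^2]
Non-zero Christoffel symbols (Γ^k_{ij} = Γ^k_{ji}):
Γ^θ_{φ φ} = -sin(2*θ)/2
Γ^φ_{θ φ} = 1/tan(θ)
Ricci tensor (R_{ij} = R^k_{ikj}): R_{θθ} = 1, R_{θφ} = 0, R_{φφ} = sin(θ)^2
Inverse metric: g^{θθ} = 1, g^{φφ} = 1/sin(θ)^2
R = g^{ij} R_{ij} = (1)(1) + (1/sin(θ)^2)(sin(θ)^2) = 2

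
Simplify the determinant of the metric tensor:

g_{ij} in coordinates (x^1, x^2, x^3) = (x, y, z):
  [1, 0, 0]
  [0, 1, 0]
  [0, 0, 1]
Diagonal metric: det(g) = g_{11}·g_{22}·g_{33}
= (1)·(1)·(1)
det(g) = 1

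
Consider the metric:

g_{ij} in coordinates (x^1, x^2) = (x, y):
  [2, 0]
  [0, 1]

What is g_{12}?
With x^1 = x, x^2 = y, g_{12} = g_{xy} is the row-1, column-2 entry of the matrix.
g_{12} = 0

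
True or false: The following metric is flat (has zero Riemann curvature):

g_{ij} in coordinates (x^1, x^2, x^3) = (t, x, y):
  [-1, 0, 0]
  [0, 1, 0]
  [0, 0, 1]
All metric components are constant, so every Christoffel symbol vanishes and R^i_{jkl} = 0.
True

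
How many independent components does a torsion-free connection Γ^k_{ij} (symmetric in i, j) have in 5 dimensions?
Γ^k_{ij} has n choices for the upper index and n(n+1)/2 independent symmetric lower index pairs.
Total = 5 × 5×6/2 = 5 × 15 = 75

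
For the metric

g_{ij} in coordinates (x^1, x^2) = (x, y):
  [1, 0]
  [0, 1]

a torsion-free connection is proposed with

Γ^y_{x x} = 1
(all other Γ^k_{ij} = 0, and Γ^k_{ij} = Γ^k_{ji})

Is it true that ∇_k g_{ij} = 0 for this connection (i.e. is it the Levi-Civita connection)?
Using ∇_k g_{ij} = ∂_k g_{ij} - Γ^m_{ki} g_{mj} - Γ^m_{kj} g_{im}:
∇_x g_{xy} = (0) - (1) - (0) = -1 ≠ 0
So the connection is not metric compatible (it is not the Levi-Civita connection).
No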